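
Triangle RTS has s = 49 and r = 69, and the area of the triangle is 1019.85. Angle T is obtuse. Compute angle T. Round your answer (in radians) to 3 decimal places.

∠T ≈ 2.494 rad

From area = ½·s·r·sin T, we get sin T = 2·area/(s·r) ≈ 0.60328.
Taking the obtuse solution, ∠T ≈ 2.494 rad.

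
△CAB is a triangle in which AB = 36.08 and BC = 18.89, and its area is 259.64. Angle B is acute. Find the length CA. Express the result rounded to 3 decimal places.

27.852

From area = ½·AB·BC·sin B, we get sin B = 2·area/(AB·BC) ≈ 0.76191.
Taking the acute solution, ∠B ≈ 49.63°.
Law of cosines then gives CA ≈ 27.852.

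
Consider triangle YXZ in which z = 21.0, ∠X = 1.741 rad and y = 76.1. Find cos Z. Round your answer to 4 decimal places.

By the law of cosines, x² = z² + y² − 2·z·y·cos X = 6773.6, so x ≈ 82.302.
Law of cosines again: cos Z = (y² + x² − z²)/(2·y·x) ≈ 0.96786, so ∠Z ≈ 0.254 rad.

0.9679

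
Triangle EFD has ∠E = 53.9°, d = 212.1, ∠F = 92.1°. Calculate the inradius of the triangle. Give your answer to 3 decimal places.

The third angle is ∠D = 180° − ∠E − ∠F = 34.00°.
Law of sines: e = d·sin E/sin D ≈ 306.47.
Law of sines: f = d·sin F/sin D ≈ 379.04.
Area = ½·d·e·sin F ≈ 32479.
Semiperimeter s = (306.47+379.04+212.1)/2 = 448.8.
Inradius = area/s = 32479/448.8 ≈ 72.368.

r ≈ 72.368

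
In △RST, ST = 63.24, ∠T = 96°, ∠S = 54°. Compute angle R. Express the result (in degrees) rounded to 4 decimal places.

∠R ≈ 30.0000°

The third angle is ∠R = 180° − ∠S − ∠T = 30.00°.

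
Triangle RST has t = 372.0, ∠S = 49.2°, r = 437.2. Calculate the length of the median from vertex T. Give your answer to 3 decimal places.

345.642

By the law of cosines, s² = t² + r² − 2·t·r·cos S = 1.1699e+05, so s ≈ 342.03.
Median from T: ½√(2·r² + 2·s² − t²) ≈ 345.64.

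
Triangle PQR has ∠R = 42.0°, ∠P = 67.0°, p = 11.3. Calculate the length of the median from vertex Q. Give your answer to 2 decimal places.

The third angle is ∠Q = 180° − ∠R − ∠P = 71.00°.
Law of sines: q = p·sin Q/sin P ≈ 11.607.
Law of sines: r = p·sin R/sin P ≈ 8.2142.
Median from Q: ½√(2·r² + 2·p² − q²) ≈ 7.9938.

7.99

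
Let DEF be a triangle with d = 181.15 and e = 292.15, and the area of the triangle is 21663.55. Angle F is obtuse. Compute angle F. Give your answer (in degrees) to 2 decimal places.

∠F ≈ 125.05°

From area = ½·d·e·sin F, we get sin F = 2·area/(d·e) ≈ 0.81868.
Taking the obtuse solution, ∠F ≈ 125.05°.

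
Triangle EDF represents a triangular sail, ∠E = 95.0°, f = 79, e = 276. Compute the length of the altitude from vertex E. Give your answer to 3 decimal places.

h_E ≈ 73.469

Law of sines: sin F = f·sin E/e ≈ 0.28514.
Since e ≥ f, only the acute value applies: ∠F ≈ 16.57°.
Then ∠D = 180° − ∠E − ∠F ≈ 68.43°.
Law of sines gives d = e·sin D/sin E ≈ 257.66.
Area = ½·e·f·sin D ≈ 10139.
The altitude from E has length 2·area/e ≈ 73.469.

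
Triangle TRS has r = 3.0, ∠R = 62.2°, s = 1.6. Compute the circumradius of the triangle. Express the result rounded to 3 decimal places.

1.696

Law of sines: sin S = s·sin R/r ≈ 0.47178.
Since r ≥ s, only the acute value applies: ∠S ≈ 28.15°.
Then ∠T = 180° − ∠R − ∠S ≈ 89.65°.
Law of sines gives t = r·sin T/sin R ≈ 3.3914.
Circumradius = r/(2 sin R) ≈ 1.6957.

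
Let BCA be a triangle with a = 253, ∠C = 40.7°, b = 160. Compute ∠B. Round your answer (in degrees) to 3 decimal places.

∠B ≈ 38.387°

By the law of cosines, c² = a² + b² − 2·a·b·cos C = 28230, so c ≈ 168.02.
Law of cosines again: cos B = (c² + a² − b²)/(2·c·a) ≈ 0.78383, so ∠B ≈ 38.39°.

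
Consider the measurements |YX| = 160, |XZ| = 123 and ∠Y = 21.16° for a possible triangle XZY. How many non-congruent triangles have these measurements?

|YX|·sin Y = 160·sin(21.16°) ≈ 57.76.
Since |YX| sin Y < |XZ| < |YX| (57.76 < 123 < 160), two triangles exist.

2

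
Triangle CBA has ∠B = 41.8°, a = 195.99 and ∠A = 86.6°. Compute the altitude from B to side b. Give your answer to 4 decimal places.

153.5961

The third angle is ∠C = 180° − ∠B − ∠A = 51.60°.
Law of sines: c = a·sin C/sin A ≈ 153.87.
Law of sines: b = a·sin B/sin A ≈ 130.86.
Area = ½·a·c·sin B ≈ 10050.
The altitude from B has length 2·area/b ≈ 153.6.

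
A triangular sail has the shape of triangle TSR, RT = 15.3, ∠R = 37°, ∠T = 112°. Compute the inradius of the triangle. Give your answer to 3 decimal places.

r ≈ 4.177

The third angle is ∠S = 180° − ∠R − ∠T = 31.00°.
Law of sines: SR = RT·sin T/sin S ≈ 27.543.
Law of sines: TS = RT·sin R/sin S ≈ 17.878.
Area = ½·RT·SR·sin R ≈ 126.81.
Semiperimeter s = (27.543+15.3+17.878)/2 = 30.361.
Inradius = area/s = 126.81/30.361 ≈ 4.1767.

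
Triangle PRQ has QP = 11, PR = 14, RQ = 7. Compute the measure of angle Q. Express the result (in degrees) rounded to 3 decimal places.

∠Q ≈ 99.720°

By the law of cosines, cos Q = (RQ² + QP² − PR²) / (2·RQ·QP) ≈ -0.16883, so ∠Q ≈ 99.72°.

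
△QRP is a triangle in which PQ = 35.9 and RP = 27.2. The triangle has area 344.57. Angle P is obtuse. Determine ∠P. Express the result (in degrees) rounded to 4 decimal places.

From area = ½·RP·PQ·sin P, we get sin P = 2·area/(RP·PQ) ≈ 0.70574.
Taking the obtuse solution, ∠P ≈ 135.11°.

∠P ≈ 135.1107°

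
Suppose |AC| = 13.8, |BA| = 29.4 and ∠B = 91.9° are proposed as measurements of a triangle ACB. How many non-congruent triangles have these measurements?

0

|BA|·sin B = 29.4·sin(91.9°) ≈ 29.38.
Since ∠B is not acute, a triangle exists only if |AC| > |BA|; here |AC| ≤ |BA|, so there is no triangle.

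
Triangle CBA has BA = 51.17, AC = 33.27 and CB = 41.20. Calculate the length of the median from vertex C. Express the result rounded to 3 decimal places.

Median from C: ½√(2·AC² + 2·CB² − BA²) ≈ 27.342.

m_C ≈ 27.342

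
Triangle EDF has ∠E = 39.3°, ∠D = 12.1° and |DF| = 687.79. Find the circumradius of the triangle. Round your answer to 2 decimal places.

542.95

The third angle is ∠F = 180° − ∠E − ∠D = 128.60°.
Law of sines: |FE| = |DF|·sin D/sin E ≈ 227.63.
Law of sines: |ED| = |DF|·sin F/sin E ≈ 848.66.
Circumradius = |DF|/(2 sin E) ≈ 542.95.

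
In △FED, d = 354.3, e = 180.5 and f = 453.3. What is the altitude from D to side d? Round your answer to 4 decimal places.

Semiperimeter s = (453.3 + 180.5 + 354.3)/2 = 494.05.
Heron's formula: area = √(494.05·40.75·313.55·139.75) ≈ 29702.
The altitude from D has length 2·area/d ≈ 167.66.

h_D ≈ 167.6631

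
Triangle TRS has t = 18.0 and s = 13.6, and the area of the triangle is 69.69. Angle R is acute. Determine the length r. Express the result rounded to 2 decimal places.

From area = ½·s·t·sin R, we get sin R = 2·area/(s·t) ≈ 0.56936.
Taking the acute solution, ∠R ≈ 34.71°.
Law of cosines then gives r ≈ 10.318.

10.32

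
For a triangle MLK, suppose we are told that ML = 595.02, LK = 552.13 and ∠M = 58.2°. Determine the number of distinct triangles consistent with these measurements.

ML·sin M = 595.02·sin(58.2°) ≈ 505.7.
Since ML sin M < LK < ML (505.7 < 552.13 < 595.02), two triangles exist.

2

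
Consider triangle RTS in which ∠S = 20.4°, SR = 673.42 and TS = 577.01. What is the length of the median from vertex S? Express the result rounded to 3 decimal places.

By the law of cosines, RT² = TS² + SR² − 2·TS·SR·cos S = 58036, so RT ≈ 240.91.
Median from S: ½√(2·TS² + 2·SR² − RT²) ≈ 615.39.

m_S ≈ 615.393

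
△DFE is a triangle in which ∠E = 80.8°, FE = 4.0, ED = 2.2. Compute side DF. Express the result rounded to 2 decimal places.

By the law of cosines, DF² = FE² + ED² − 2·FE·ED·cos E = 18.026, so DF ≈ 4.2457.

4.25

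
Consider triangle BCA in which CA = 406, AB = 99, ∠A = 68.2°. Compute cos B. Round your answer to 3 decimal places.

-0.136

By the law of cosines, BC² = CA² + AB² − 2·CA·AB·cos A = 1.4478e+05, so BC ≈ 380.5.
Law of cosines again: cos B = (AB² + BC² − CA²)/(2·AB·BC) ≈ -0.13607, so ∠B ≈ 97.82°.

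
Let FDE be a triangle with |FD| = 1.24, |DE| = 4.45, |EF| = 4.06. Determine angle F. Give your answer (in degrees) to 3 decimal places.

100.190

By the law of cosines, cos F = (|EF|² + |FD|² − |DE|²) / (2·|EF|·|FD|) ≈ -0.17691, so ∠F ≈ 100.19°.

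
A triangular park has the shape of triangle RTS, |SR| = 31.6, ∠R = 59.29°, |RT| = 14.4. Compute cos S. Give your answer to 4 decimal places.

By the law of cosines, |TS|² = |SR|² + |RT|² − 2·|SR|·|RT|·cos R = 741.15, so |TS| ≈ 27.224.
Law of cosines again: cos S = (|TS|² + |SR|² − |RT|²)/(2·|TS|·|SR|) ≈ 0.89061, so ∠S ≈ 27.05°.

cos S ≈ 0.8906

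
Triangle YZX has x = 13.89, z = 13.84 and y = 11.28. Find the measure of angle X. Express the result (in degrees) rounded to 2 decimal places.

By the law of cosines, cos X = (y² + z² − x²) / (2·y·z) ≈ 0.40307, so ∠X ≈ 66.23°.

∠X ≈ 66.23°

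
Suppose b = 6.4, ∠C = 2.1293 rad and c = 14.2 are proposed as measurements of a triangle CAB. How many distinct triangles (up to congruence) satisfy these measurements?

b·sin C = 6.4·sin(2.1293 rad) ≈ 5.428.
Since ∠C is not acute, a triangle exists only if c > b; here c > b, so there is exactly one triangle.

1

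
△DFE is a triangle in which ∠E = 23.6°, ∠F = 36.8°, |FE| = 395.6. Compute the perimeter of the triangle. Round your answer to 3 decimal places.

The third angle is ∠D = 180° − ∠F − ∠E = 119.60°.
Law of sines: |ED| = |FE|·sin F/sin D ≈ 272.54.
Law of sines: |DF| = |FE|·sin E/sin D ≈ 182.15.
Semiperimeter s = (395.6+272.54+182.15)/2 = 425.15.
Perimeter = 395.6 + 272.54 + 182.15 = 850.29.

850.291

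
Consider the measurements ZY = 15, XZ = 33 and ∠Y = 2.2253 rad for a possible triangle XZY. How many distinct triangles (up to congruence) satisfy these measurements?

ZY·sin Y = 15·sin(2.2253 rad) ≈ 11.9.
Since ∠Y is not acute, a triangle exists only if XZ > ZY; here XZ > ZY, so there is exactly one triangle.

1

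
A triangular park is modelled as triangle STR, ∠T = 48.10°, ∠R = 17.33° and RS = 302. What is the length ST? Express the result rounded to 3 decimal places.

120.861

The third angle is ∠S = 180° − ∠T − ∠R = 114.57°.
Law of sines: ST = RS·sin R/sin T ≈ 120.86.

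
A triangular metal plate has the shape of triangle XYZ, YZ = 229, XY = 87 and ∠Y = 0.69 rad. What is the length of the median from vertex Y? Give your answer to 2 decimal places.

m_Y ≈ 150.62

By the law of cosines, ZX² = XY² + YZ² − 2·XY·YZ·cos Y = 29279, so ZX ≈ 171.11.
Median from Y: ½√(2·XY² + 2·YZ² − ZX²) ≈ 150.62.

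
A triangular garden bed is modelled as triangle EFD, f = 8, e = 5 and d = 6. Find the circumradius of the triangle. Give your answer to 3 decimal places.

R ≈ 4.005

By the law of cosines, cos E = (f² + d² − e²) / (2·f·d) ≈ 0.78125, so ∠E ≈ 38.62°.
Circumradius = e/(2 sin E) ≈ 4.005.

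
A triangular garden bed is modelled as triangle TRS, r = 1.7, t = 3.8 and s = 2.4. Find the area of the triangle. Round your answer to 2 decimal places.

1.44

Semiperimeter p = (3.8 + 1.7 + 2.4)/2 = 3.95.
Heron's formula: area = √(3.95·0.15·2.25·1.55) ≈ 1.4375.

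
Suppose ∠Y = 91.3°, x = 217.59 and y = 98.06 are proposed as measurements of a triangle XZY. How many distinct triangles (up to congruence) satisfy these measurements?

0

x·sin Y = 217.59·sin(91.3°) ≈ 217.5.
Since ∠Y is not acute, a triangle exists only if y > x; here y ≤ x, so there is no triangle.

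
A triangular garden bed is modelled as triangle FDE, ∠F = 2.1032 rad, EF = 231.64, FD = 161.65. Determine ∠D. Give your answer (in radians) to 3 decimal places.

∠D ≈ 0.621 rad

By the law of cosines, DE² = EF² + FD² − 2·EF·FD·cos F = 1.178e+05, so DE ≈ 343.22.
Law of cosines again: cos D = (FD² + DE² − EF²)/(2·FD·DE) ≈ 0.81356, so ∠D ≈ 0.6206 rad.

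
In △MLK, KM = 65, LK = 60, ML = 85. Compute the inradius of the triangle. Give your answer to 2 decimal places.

Semiperimeter s = (60 + 65 + 85)/2 = 105.
Heron's formula: area = √(105·45·40·20) ≈ 1944.2.
Inradius = area/s = 1944.2/105 ≈ 18.516.

18.52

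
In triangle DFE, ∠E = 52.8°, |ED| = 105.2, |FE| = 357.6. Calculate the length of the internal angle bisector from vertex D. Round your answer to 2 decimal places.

By the law of cosines, |DF|² = |FE|² + |ED|² − 2·|FE|·|ED|·cos E = 93455, so |DF| ≈ 305.7.
Law of cosines again: cos D = (|ED|² + |DF|² − |FE|²)/(2·|ED|·|DF|) ≈ -0.36311, so ∠D ≈ 111.29°.
The bisector from D has length 2·|ED|·|DF|·cos(∠D/2)/(|ED|+|DF|) ≈ 88.333.

t_D ≈ 88.33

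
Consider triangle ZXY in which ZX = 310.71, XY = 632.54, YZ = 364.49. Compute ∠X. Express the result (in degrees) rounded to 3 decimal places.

22.254

By the law of cosines, cos X = (ZX² + XY² − YZ²) / (2·ZX·XY) ≈ 0.92551, so ∠X ≈ 22.25°.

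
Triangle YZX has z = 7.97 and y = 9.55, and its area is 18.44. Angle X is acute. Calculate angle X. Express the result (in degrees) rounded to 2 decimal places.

From area = ½·y·z·sin X, we get sin X = 2·area/(y·z) ≈ 0.48454.
Taking the acute solution, ∠X ≈ 28.98°.

28.98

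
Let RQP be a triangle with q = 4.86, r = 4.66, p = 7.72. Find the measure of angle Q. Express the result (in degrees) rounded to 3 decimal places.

∠Q ≈ 36.692°

By the law of cosines, cos Q = (p² + r² − q²) / (2·p·r) ≈ 0.80186, so ∠Q ≈ 36.69°.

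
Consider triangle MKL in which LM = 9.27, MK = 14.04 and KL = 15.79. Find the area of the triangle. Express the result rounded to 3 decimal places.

64.527

Semiperimeter s = (15.79 + 9.27 + 14.04)/2 = 19.55.
Heron's formula: area = √(19.55·3.76·10.28·5.51) ≈ 64.527.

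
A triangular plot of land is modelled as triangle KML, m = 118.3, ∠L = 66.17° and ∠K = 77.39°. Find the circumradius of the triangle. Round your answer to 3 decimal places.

The third angle is ∠M = 180° − ∠L − ∠K = 36.44°.
Law of sines: k = m·sin K/sin M ≈ 194.36.
Law of sines: l = m·sin L/sin M ≈ 182.19.
Circumradius = m/(2 sin M) ≈ 99.582.

99.582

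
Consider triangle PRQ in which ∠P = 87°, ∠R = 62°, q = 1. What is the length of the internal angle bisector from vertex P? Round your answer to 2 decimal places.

The third angle is ∠Q = 180° − ∠P − ∠R = 31.00°.
Law of sines: p = q·sin P/sin Q ≈ 1.9389.
Law of sines: r = q·sin R/sin Q ≈ 1.7143.
The bisector from P has length 2·r·q·cos(∠P/2)/(r+q) ≈ 0.91627.

t_P ≈ 0.92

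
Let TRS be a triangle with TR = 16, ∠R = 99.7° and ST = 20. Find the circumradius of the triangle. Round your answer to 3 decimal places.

Law of sines: sin S = TR·sin R/ST ≈ 0.78856.
Since ST ≥ TR, only the acute value applies: ∠S ≈ 52.05°.
Then ∠T = 180° − ∠R − ∠S ≈ 28.25°.
Law of sines gives RS = ST·sin T/sin R ≈ 9.6033.
Circumradius = ST/(2 sin R) ≈ 10.145.

10.145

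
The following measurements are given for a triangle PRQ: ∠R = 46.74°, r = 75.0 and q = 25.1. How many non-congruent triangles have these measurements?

q·sin R = 25.1·sin(46.74°) ≈ 18.28.
Since r ≥ q, exactly one triangle exists.

1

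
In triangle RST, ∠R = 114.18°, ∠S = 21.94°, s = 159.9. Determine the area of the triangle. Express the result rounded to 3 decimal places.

21635.473

The third angle is ∠T = 180° − ∠R − ∠S = 43.88°.
Law of sines: r = s·sin R/sin S ≈ 390.41.
Law of sines: t = s·sin T/sin S ≈ 296.64.
Area = ½·s·r·sin T ≈ 21635.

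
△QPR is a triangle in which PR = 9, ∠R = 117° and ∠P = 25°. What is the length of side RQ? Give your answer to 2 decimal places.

The third angle is ∠Q = 180° − ∠P − ∠R = 38.00°.
Law of sines: RQ = PR·sin P/sin Q ≈ 6.178.

6.18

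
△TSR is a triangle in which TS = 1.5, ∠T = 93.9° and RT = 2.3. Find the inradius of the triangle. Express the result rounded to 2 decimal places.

By the law of cosines, SR² = RT² + TS² − 2·RT·TS·cos T = 8.0093, so SR ≈ 2.8301.
Area = ½·RT·TS·sin T ≈ 1.721.
Semiperimeter s = (2.8301+2.3+1.5)/2 = 3.315.
Inradius = area/s = 1.721/3.315 ≈ 0.51915.

0.52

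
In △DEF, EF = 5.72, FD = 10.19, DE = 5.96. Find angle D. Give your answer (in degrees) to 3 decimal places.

28.605

By the law of cosines, cos D = (FD² + DE² − EF²) / (2·FD·DE) ≈ 0.87794, so ∠D ≈ 28.60°.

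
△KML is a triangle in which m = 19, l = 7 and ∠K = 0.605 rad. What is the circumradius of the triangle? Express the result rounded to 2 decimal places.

R ≈ 12.16

By the law of cosines, k² = m² + l² − 2·m·l·cos K = 191.21, so k ≈ 13.828.
Area = ½·m·l·sin K ≈ 37.823.
Circumradius = k/(2 sin K) ≈ 12.156.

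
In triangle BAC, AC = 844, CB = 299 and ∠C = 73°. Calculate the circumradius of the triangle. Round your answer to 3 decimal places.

By the law of cosines, BA² = AC² + CB² − 2·AC·CB·cos C = 6.5417e+05, so BA ≈ 808.81.
Area = ½·AC·CB·sin C ≈ 1.2066e+05.
Circumradius = BA/(2 sin C) ≈ 422.88.

R ≈ 422.883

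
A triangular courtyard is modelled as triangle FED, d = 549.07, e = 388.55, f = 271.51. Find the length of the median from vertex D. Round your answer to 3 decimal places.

192.289

Median from D: ½√(2·f² + 2·e² − d²) ≈ 192.29.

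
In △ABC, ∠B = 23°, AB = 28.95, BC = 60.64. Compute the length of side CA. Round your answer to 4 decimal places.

35.8241

By the law of cosines, CA² = AB² + BC² − 2·AB·BC·cos B = 1283.4, so CA ≈ 35.824.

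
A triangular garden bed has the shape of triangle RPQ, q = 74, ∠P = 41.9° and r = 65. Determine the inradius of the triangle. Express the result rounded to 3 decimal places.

16.960

By the law of cosines, p² = q² + r² − 2·q·r·cos P = 2540.7, so p ≈ 50.406.
Area = ½·q·r·sin P ≈ 1606.1.
Semiperimeter s = (65+50.406+74)/2 = 94.703.
Inradius = area/s = 1606.1/94.703 ≈ 16.96.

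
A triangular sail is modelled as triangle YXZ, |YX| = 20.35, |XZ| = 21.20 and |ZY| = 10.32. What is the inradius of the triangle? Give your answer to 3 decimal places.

Semiperimeter s = (21.2 + 10.32 + 20.35)/2 = 25.935.
Heron's formula: area = √(25.935·4.735·15.615·5.585) ≈ 103.49.
Inradius = area/s = 103.49/25.935 ≈ 3.9902.

r ≈ 3.990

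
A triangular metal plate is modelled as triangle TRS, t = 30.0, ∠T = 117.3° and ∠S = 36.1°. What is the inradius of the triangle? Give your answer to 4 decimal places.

The third angle is ∠R = 180° − ∠S − ∠T = 26.60°.
Law of sines: r = t·sin R/sin T ≈ 15.116.
Law of sines: s = t·sin S/sin T ≈ 19.891.
Area = ½·t·r·sin S ≈ 133.6.
Semiperimeter p = (30+15.116+19.891)/2 = 32.504.
Inradius = area/p = 133.6/32.504 ≈ 4.1102.

4.1102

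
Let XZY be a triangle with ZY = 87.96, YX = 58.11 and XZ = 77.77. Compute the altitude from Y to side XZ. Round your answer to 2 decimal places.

Semiperimeter s = (87.96 + 58.11 + 77.77)/2 = 111.92.
Heron's formula: area = √(111.92·23.96·53.81·34.15) ≈ 2219.9.
The altitude from Y has length 2·area/XZ ≈ 57.088.

57.09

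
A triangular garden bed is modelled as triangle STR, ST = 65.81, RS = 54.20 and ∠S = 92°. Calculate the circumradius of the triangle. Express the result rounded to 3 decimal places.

By the law of cosines, TR² = RS² + ST² − 2·RS·ST·cos S = 7517.6, so TR ≈ 86.704.
Area = ½·RS·ST·sin S ≈ 1782.4.
Circumradius = TR/(2 sin S) ≈ 43.378.

43.378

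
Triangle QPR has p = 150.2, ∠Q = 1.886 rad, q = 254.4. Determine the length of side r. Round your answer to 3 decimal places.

Law of sines: sin P = p·sin Q/q ≈ 0.56132.
Since q ≥ p, only the acute value applies: ∠P ≈ 0.596 rad.
Then ∠R = π − ∠Q − ∠P ≈ 0.660 rad.
Law of sines gives r = q·sin R/sin Q ≈ 163.98.

163.977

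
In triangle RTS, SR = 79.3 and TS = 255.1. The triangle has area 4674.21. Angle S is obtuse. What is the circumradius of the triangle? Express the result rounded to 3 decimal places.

From area = ½·TS·SR·sin S, we get sin S = 2·area/(TS·SR) ≈ 0.46212.
Taking the obtuse solution, ∠S ≈ 152.48°.
Law of cosines then gives RT ≈ 327.48.
Circumradius = RT/(2 sin S) ≈ 354.33.

354.325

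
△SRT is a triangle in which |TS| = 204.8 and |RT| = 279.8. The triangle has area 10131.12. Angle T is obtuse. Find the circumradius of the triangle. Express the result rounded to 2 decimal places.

674.35

From area = ½·|RT|·|TS|·sin T, we get sin T = 2·area/(|RT|·|TS|) ≈ 0.35360.
Taking the obtuse solution, ∠T ≈ 159.29°.
Law of cosines then gives |SR| ≈ 476.9.
Circumradius = |SR|/(2 sin T) ≈ 674.35.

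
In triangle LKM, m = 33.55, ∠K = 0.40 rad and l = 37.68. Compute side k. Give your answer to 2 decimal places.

14.72

By the law of cosines, k² = m² + l² − 2·m·l·cos K = 216.64, so k ≈ 14.719.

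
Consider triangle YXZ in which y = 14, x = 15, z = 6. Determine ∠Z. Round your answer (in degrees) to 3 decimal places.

By the law of cosines, cos Z = (y² + x² − z²) / (2·y·x) ≈ 0.91667, so ∠Z ≈ 23.56°.

23.556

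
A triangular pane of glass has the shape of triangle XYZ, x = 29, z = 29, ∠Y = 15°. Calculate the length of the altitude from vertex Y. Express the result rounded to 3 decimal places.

By the law of cosines, y² = z² + x² − 2·z·x·cos Y = 57.313, so y ≈ 7.5705.
Area = ½·z·x·sin Y ≈ 108.83.
The altitude from Y has length 2·area/y ≈ 28.752.

h_Y ≈ 28.752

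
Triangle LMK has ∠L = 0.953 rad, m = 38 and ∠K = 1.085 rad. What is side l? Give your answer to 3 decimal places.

34.694

The third angle is ∠M = π − ∠K − ∠L = 1.104 rad.
Law of sines: l = m·sin L/sin M ≈ 34.694.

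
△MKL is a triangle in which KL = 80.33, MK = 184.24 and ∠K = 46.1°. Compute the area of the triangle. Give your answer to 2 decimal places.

Area = ½·MK·KL·sin K ≈ 5332.1.

5332.08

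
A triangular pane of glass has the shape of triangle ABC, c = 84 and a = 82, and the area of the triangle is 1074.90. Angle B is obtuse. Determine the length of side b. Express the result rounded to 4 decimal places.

163.9141

From area = ½·c·a·sin B, we get sin B = 2·area/(c·a) ≈ 0.31211.
Taking the obtuse solution, ∠B ≈ 161.81°.
Law of cosines then gives b ≈ 163.91.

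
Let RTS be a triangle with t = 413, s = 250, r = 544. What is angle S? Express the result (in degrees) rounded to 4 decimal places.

∠S ≈ 25.9600°

By the law of cosines, cos S = (r² + t² − s²) / (2·r·t) ≈ 0.89910, so ∠S ≈ 25.96°.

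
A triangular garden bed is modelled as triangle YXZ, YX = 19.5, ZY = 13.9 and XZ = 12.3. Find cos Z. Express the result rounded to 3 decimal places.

cos Z ≈ -0.105

By the law of cosines, cos Z = (XZ² + ZY² − YX²) / (2·XZ·ZY) ≈ -0.10455, so ∠Z ≈ 1.6755 rad.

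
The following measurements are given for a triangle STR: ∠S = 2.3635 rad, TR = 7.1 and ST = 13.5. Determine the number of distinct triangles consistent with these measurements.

ST·sin S = 13.5·sin(2.3635 rad) ≈ 9.476.
Since ∠S is not acute, a triangle exists only if TR > ST; here TR ≤ ST, so there is no triangle.

0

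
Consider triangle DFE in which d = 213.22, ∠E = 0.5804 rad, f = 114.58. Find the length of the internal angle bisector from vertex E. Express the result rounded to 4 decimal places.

By the law of cosines, e² = d² + f² − 2·d·f·cos E = 17731, so e ≈ 133.16.
The bisector from E has length 2·d·f·cos(∠E/2)/(d+f) ≈ 142.83.

t_E ≈ 142.8262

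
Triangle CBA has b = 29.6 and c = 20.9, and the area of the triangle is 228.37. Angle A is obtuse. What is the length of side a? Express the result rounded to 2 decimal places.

46.34

From area = ½·c·b·sin A, we get sin A = 2·area/(c·b) ≈ 0.73830.
Taking the obtuse solution, ∠A ≈ 132.41°.
Law of cosines then gives a ≈ 46.341.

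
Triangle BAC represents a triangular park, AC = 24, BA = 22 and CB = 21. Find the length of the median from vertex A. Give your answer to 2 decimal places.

Median from A: ½√(2·BA² + 2·AC² − CB²) ≈ 20.488.

m_A ≈ 20.49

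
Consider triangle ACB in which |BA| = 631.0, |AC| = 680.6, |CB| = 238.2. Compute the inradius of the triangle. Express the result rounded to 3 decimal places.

Semiperimeter s = (238.2 + 631 + 680.6)/2 = 774.9.
Heron's formula: area = √(774.9·536.7·143.9·94.3) ≈ 75123.
Inradius = area/s = 75123/774.9 ≈ 96.946.

96.946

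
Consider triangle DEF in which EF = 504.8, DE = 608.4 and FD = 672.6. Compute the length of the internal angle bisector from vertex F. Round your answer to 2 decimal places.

By the law of cosines, cos F = (EF² + FD² − DE²) / (2·EF·FD) ≈ 0.49637, so ∠F ≈ 60.24°.
The bisector from F has length 2·EF·FD·cos(∠F/2)/(EF+FD) ≈ 498.87.

498.87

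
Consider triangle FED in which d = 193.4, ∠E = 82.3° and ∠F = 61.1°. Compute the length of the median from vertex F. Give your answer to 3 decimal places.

The third angle is ∠D = 180° − ∠F − ∠E = 36.60°.
Law of sines: f = d·sin F/sin D ≈ 283.98.
Law of sines: e = d·sin E/sin D ≈ 321.45.
Median from F: ½√(2·e² + 2·d² − f²) ≈ 224.07.

224.066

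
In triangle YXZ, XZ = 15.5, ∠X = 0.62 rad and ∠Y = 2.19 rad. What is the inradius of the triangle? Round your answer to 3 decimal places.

The third angle is ∠Z = π − ∠Y − ∠X = 0.332 rad.
Law of sines: ZY = XZ·sin X/sin Y ≈ 11.059.
Law of sines: YX = XZ·sin Z/sin Y ≈ 6.1964.
Area = ½·XZ·ZY·sin Z ≈ 27.903.
Semiperimeter s = (15.5+11.059+6.1964)/2 = 16.378.
Inradius = area/s = 27.903/16.378 ≈ 1.7037.

r ≈ 1.704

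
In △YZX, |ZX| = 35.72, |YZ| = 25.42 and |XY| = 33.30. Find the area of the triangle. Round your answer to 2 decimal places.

Semiperimeter s = (35.72 + 33.3 + 25.42)/2 = 47.22.
Heron's formula: area = √(47.22·11.5·13.92·21.8) ≈ 405.94.

area ≈ 405.94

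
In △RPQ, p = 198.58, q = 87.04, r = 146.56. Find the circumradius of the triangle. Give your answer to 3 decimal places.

108.689

By the law of cosines, cos R = (p² + q² − r²) / (2·p·q) ≈ 0.73853, so ∠R ≈ 42.39°.
Circumradius = r/(2 sin R) ≈ 108.69.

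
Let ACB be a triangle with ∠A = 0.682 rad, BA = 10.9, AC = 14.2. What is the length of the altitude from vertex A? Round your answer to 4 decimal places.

By the law of cosines, CB² = BA² + AC² − 2·BA·AC·cos A = 80.134, so CB ≈ 8.9518.
Area = ½·BA·AC·sin A ≈ 48.783.
The altitude from A has length 2·area/CB ≈ 10.899.

h_A ≈ 10.8990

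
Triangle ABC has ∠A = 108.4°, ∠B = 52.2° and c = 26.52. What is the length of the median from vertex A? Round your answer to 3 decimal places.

m_A ≈ 30.112

The third angle is ∠C = 180° − ∠A − ∠B = 19.40°.
Law of sines: a = c·sin A/sin C ≈ 75.759.
Law of sines: b = c·sin B/sin C ≈ 63.087.
Median from A: ½√(2·b² + 2·c² − a²) ≈ 30.112.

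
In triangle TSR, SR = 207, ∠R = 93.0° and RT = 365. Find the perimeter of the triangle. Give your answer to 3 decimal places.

1000.932

By the law of cosines, TS² = SR² + RT² − 2·SR·RT·cos R = 1.8398e+05, so TS ≈ 428.93.
Semiperimeter s = (207+365+428.93)/2 = 500.47.
Perimeter = 207 + 365 + 428.93 = 1000.9.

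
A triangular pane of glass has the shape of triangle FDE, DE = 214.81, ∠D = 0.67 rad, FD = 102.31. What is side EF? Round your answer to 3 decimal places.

148.856

By the law of cosines, EF² = FD² + DE² − 2·FD·DE·cos D = 22158, so EF ≈ 148.86.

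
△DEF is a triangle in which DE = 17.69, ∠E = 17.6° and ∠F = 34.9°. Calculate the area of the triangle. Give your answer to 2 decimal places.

65.60

The third angle is ∠D = 180° − ∠E − ∠F = 127.50°.
Law of sines: EF = DE·sin D/sin F ≈ 24.529.
Law of sines: FD = DE·sin E/sin F ≈ 9.3489.
Area = ½·DE·EF·sin E ≈ 65.603.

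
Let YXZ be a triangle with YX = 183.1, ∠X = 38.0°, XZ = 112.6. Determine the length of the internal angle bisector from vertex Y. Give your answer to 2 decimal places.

By the law of cosines, ZY² = YX² + XZ² − 2·YX·XZ·cos X = 13711, so ZY ≈ 117.1.
Law of cosines again: cos Y = (ZY² + YX² − XZ²)/(2·ZY·YX) ≈ 0.80592, so ∠Y ≈ 36.30°.
The bisector from Y has length 2·ZY·YX·cos(∠Y/2)/(ZY+YX) ≈ 135.73.

135.73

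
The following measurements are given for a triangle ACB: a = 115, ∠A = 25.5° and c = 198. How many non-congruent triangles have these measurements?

2

c·sin A = 198·sin(25.5°) ≈ 85.24.
Since c sin A < a < c (85.24 < 115 < 198), two triangles exist.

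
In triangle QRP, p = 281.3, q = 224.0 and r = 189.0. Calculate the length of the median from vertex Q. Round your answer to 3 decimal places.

m_Q ≈ 211.852

Median from Q: ½√(2·r² + 2·p² − q²) ≈ 211.85.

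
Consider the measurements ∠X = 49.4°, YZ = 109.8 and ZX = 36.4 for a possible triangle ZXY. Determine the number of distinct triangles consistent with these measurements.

1

ZX·sin X = 36.4·sin(49.4°) ≈ 27.64.
Since YZ ≥ ZX, exactly one triangle exists.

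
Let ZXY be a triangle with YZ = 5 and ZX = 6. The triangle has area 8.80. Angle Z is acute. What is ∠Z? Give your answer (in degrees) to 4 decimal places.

From area = ½·YZ·ZX·sin Z, we get sin Z = 2·area/(YZ·ZX) ≈ 0.58667.
Taking the acute solution, ∠Z ≈ 35.92°.

∠Z ≈ 35.9208°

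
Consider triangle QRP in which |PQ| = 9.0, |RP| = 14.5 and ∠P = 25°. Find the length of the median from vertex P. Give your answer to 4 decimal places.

By the law of cosines, |QR|² = |RP|² + |PQ|² − 2·|RP|·|PQ|·cos P = 54.704, so |QR| ≈ 7.3962.
Median from P: ½√(2·|RP|² + 2·|PQ|² − |QR|²) ≈ 11.487.

m_P ≈ 11.4869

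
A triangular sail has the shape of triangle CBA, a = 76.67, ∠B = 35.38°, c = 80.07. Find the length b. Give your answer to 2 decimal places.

47.74

By the law of cosines, b² = a² + c² − 2·a·c·cos B = 2278.9, so b ≈ 47.738.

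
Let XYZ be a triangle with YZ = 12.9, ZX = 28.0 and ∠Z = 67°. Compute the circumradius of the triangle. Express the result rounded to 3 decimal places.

R ≈ 14.040

By the law of cosines, XY² = YZ² + ZX² − 2·YZ·ZX·cos Z = 668.15, so XY ≈ 25.849.
Area = ½·YZ·ZX·sin Z ≈ 166.24.
Circumradius = XY/(2 sin Z) ≈ 14.04.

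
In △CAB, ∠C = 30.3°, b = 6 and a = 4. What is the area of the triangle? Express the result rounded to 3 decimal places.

Area = ½·a·b·sin C ≈ 6.0543.

6.054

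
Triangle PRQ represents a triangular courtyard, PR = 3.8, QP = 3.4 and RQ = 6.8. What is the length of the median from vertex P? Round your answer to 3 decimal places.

Median from P: ½√(2·QP² + 2·PR² − RQ²) ≈ 1.2.

m_P ≈ 1.200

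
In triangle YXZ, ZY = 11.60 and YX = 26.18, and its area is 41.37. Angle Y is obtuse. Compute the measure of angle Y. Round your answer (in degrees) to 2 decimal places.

From area = ½·ZY·YX·sin Y, we get sin Y = 2·area/(ZY·YX) ≈ 0.27245.
Taking the obtuse solution, ∠Y ≈ 164.19°.

∠Y ≈ 164.19°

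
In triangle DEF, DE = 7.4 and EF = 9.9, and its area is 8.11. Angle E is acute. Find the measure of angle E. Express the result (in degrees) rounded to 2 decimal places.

∠E ≈ 12.79°

From area = ½·DE·EF·sin E, we get sin E = 2·area/(DE·EF) ≈ 0.22140.
Taking the acute solution, ∠E ≈ 12.79°.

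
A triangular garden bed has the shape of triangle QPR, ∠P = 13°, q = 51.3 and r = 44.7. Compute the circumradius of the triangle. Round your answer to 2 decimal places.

By the law of cosines, p² = r² + q² − 2·r·q·cos P = 161.1, so p ≈ 12.693.
Area = ½·r·q·sin P ≈ 257.92.
Circumradius = p/(2 sin P) ≈ 28.212.

28.21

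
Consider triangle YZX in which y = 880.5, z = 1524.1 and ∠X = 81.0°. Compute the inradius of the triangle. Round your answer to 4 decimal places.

By the law of cosines, x² = y² + z² − 2·y·z·cos X = 2.6783e+06, so x ≈ 1636.6.
Area = ½·y·z·sin X ≈ 6.6272e+05.
Semiperimeter s = (880.5+1524.1+1636.6)/2 = 2020.6.
Inradius = area/s = 6.6272e+05/2020.6 ≈ 327.99.

r ≈ 327.9878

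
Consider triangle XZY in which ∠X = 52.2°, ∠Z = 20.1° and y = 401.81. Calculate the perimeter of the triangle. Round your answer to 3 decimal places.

880.026

The third angle is ∠Y = 180° − ∠X − ∠Z = 107.70°.
Law of sines: x = y·sin X/sin Y ≈ 333.27.
Law of sines: z = y·sin Z/sin Y ≈ 144.95.
Semiperimeter s = (333.27+144.95+401.81)/2 = 440.01.
Perimeter = 333.27 + 144.95 + 401.81 = 880.03.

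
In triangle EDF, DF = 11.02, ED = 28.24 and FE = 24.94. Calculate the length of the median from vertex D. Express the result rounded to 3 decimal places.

m_D ≈ 17.435

Median from D: ½√(2·ED² + 2·DF² − FE²) ≈ 17.435.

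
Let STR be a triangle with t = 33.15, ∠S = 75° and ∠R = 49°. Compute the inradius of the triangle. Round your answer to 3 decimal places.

The third angle is ∠T = 180° − ∠R − ∠S = 56.00°.
Law of sines: s = t·sin S/sin T ≈ 38.624.
Law of sines: r = t·sin R/sin T ≈ 30.178.
Area = ½·t·s·sin R ≈ 483.16.
Semiperimeter p = (38.624+33.15+30.178)/2 = 50.976.
Inradius = area/p = 483.16/50.976 ≈ 9.4781.

9.478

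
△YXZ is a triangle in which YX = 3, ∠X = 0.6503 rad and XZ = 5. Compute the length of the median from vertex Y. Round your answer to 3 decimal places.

By the law of cosines, ZY² = YX² + XZ² − 2·YX·XZ·cos X = 10.123, so ZY ≈ 3.1817.
Median from Y: ½√(2·ZY² + 2·YX² − XZ²) ≈ 1.8197.

m_Y ≈ 1.820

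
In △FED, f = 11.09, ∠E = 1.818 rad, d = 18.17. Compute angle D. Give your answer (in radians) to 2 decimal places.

By the law of cosines, e² = d² + f² − 2·d·f·cos E = 551.75, so e ≈ 23.489.
Law of cosines again: cos D = (f² + e² − d²)/(2·f·e) ≈ 0.66141, so ∠D ≈ 0.848 rad.

0.85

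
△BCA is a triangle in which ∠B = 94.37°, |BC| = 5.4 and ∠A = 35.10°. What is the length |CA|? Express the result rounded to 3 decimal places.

The third angle is ∠C = 180° − ∠A − ∠B = 50.53°.
Law of sines: |CA| = |BC|·sin B/sin A ≈ 9.3639.

9.364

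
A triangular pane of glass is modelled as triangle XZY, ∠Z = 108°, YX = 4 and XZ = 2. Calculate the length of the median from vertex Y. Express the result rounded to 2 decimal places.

Law of sines: sin Y = XZ·sin Z/YX ≈ 0.47553.
Since YX ≥ XZ, only the acute value applies: ∠Y ≈ 28.39°.
Then ∠X = 180° − ∠Z − ∠Y ≈ 43.61°.
Law of sines gives ZY = YX·sin X/sin Z ≈ 2.9008.
Median from Y: ½√(2·ZY² + 2·YX² − XZ²) ≈ 3.3477.

3.35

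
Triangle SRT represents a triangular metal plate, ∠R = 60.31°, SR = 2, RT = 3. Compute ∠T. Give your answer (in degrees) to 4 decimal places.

By the law of cosines, TS² = SR² + RT² − 2·SR·RT·cos R = 7.0563, so TS ≈ 2.6564.
Law of cosines again: cos T = (RT² + TS² − SR²)/(2·RT·TS) ≈ 0.75644, so ∠T ≈ 40.85°.

40.8487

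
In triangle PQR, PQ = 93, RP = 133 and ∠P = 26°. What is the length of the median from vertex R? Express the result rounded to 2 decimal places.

By the law of cosines, QR² = RP² + PQ² − 2·RP·PQ·cos P = 4103.6, so QR ≈ 64.06.
Median from R: ½√(2·QR² + 2·RP² − PQ²) ≈ 93.456.

m_R ≈ 93.46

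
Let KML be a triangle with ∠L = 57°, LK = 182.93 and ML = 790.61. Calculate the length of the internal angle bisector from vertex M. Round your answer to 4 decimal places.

t_M ≈ 742.4676

By the law of cosines, KM² = ML² + LK² − 2·ML·LK·cos L = 5.0099e+05, so KM ≈ 707.81.
Law of cosines again: cos M = (KM² + ML² − LK²)/(2·KM·ML) ≈ 0.97623, so ∠M ≈ 12.52°.
The bisector from M has length 2·KM·ML·cos(∠M/2)/(KM+ML) ≈ 742.47.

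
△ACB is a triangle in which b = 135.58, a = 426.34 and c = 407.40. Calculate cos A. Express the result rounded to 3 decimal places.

cos A ≈ 0.023

By the law of cosines, cos A = (c² + b² − a²) / (2·c·b) ≈ 0.02345, so ∠A ≈ 88.66°.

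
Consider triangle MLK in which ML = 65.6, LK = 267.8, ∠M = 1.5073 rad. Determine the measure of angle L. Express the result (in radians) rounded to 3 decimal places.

1.387

Law of sines: sin K = ML·sin M/LK ≈ 0.24447.
Since LK ≥ ML, only the acute value applies: ∠K ≈ 0.2470 rad.
Then ∠L = π − ∠M − ∠K ≈ 1.3873 rad.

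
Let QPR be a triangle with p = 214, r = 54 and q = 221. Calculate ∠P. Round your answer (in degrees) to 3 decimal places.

By the law of cosines, cos P = (r² + q² − p²) / (2·r·q) ≈ 0.24975, so ∠P ≈ 75.54°.

∠P ≈ 75.537°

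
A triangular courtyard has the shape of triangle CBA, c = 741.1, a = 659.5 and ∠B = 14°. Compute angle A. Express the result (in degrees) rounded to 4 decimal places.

By the law of cosines, b² = a² + c² − 2·a·c·cos B = 35695, so b ≈ 188.93.
Law of cosines again: cos A = (c² + b² − a²)/(2·c·b) ≈ 0.53559, so ∠A ≈ 57.62°.

∠A ≈ 57.6159°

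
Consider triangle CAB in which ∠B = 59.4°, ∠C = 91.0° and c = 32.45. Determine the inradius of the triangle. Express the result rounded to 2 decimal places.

5.86

The third angle is ∠A = 180° − ∠B − ∠C = 29.60°.
Law of sines: a = c·sin A/sin C ≈ 16.031.
Law of sines: b = c·sin B/sin C ≈ 27.935.
Area = ½·c·a·sin B ≈ 223.88.
Semiperimeter s = (32.45+16.031+27.935)/2 = 38.208.
Inradius = area/s = 223.88/38.208 ≈ 5.8595.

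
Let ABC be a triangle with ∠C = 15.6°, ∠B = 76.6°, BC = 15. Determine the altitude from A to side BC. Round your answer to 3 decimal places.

The third angle is ∠A = 180° − ∠B − ∠C = 87.80°.
Law of sines: CA = BC·sin B/sin A ≈ 14.602.
Law of sines: AB = BC·sin C/sin A ≈ 4.0368.
Area = ½·BC·CA·sin C ≈ 29.452.
The altitude from A has length 2·area/BC ≈ 3.9269.

3.927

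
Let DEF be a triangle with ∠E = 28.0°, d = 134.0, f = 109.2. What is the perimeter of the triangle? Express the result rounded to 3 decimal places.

By the law of cosines, e² = f² + d² − 2·f·d·cos E = 4040.6, so e ≈ 63.566.
Semiperimeter s = (134+63.566+109.2)/2 = 153.38.
Perimeter = 134 + 63.566 + 109.2 = 306.77.

perimeter ≈ 306.766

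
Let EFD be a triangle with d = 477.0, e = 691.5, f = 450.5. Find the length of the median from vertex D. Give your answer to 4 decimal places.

Median from D: ½√(2·e² + 2·f² − d²) ≈ 532.62.

m_D ≈ 532.6152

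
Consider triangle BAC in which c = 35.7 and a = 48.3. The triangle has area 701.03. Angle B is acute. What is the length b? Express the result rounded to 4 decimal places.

From area = ½·a·c·sin B, we get sin B = 2·area/(a·c) ≈ 0.81311.
Taking the acute solution, ∠B ≈ 54.40°.
Law of cosines then gives b ≈ 39.999.

39.9990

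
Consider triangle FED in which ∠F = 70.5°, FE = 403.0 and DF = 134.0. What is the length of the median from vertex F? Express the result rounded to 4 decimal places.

m_F ≈ 232.6035

By the law of cosines, ED² = DF² + FE² − 2·DF·FE·cos F = 1.4431e+05, so ED ≈ 379.88.
Median from F: ½√(2·DF² + 2·FE² − ED²) ≈ 232.6.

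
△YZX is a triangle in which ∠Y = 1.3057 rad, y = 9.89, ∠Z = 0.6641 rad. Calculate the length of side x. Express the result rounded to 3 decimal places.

9.443

The third angle is ∠X = π − ∠Y − ∠Z = 1.1718 rad.
Law of sines: x = y·sin X/sin Y ≈ 9.443.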